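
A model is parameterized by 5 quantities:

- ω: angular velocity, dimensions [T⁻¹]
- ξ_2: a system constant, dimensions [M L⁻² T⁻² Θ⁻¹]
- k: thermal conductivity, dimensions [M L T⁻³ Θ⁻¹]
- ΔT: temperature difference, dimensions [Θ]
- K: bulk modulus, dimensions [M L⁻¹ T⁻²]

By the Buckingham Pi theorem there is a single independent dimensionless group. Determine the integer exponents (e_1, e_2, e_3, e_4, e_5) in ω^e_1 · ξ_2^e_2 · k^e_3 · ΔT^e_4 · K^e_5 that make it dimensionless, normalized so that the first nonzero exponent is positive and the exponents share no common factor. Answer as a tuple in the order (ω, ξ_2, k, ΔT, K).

(1, -2, -1, -3, 3)

M: e_1·(0) + e_2·(1) + e_3·(1) + e_4·(0) + e_5·(1) = 0
L: e_1·(0) + e_2·(-2) + e_3·(1) + e_4·(0) + e_5·(-1) = 0
T: e_1·(-1) + e_2·(-2) + e_3·(-3) + e_4·(0) + e_5·(-2) = 0
Θ: e_1·(0) + e_2·(-1) + e_3·(-1) + e_4·(1) + e_5·(0) = 0
Solving this homogeneous linear system for the smallest-integer solution (first nonzero entry positive) gives (1, -2, -1, -3, 3).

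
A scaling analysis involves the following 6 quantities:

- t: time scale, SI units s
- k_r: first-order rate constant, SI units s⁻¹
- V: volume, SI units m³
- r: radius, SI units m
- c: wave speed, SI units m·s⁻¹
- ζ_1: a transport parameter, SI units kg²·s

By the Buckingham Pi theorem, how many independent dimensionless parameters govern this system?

There are 6 variables and 3 base dimensions (M, L, T).
The dimension matrix has rank 3.
Independent dimensionless groups: 6 − 3 = 3.

3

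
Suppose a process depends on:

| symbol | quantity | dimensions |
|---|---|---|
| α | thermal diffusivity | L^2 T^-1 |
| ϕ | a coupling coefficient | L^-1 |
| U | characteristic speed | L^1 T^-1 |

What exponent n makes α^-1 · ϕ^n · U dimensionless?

Balance the L exponent: (-1)·n from ϕ, plus −(2) + (1) = -1 from the rest, must sum to zero.
−n − 1 = 0, so n = -1.

-1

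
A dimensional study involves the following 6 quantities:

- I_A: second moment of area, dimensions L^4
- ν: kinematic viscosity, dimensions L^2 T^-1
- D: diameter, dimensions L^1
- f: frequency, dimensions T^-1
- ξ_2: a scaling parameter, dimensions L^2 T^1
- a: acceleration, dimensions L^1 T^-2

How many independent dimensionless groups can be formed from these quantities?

There are 6 variables and 2 base dimensions (L, T).
The dimension matrix has rank 2.
Independent dimensionless groups: 6 − 2 = 4.

4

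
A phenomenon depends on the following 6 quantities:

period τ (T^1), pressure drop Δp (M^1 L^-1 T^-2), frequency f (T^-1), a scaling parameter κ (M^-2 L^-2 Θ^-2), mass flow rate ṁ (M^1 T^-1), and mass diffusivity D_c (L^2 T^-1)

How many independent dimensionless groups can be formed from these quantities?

There are 6 variables and 4 base dimensions (M, L, T, Θ).
The dimension matrix has rank 4.
Independent dimensionless groups: 6 − 4 = 2.

2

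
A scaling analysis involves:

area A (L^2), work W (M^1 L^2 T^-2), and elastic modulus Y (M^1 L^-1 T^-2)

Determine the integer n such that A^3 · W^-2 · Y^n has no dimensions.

2

Balance the M exponent: (1)·n from Y, plus 3·(0) − 2·(1) = -2 from the rest, must sum to zero.
n − 2 = 0, so n = 2.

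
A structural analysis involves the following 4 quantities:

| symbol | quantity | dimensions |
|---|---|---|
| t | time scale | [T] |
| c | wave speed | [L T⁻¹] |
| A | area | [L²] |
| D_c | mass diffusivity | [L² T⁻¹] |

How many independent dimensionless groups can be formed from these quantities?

There are 4 variables and 2 base dimensions (L, T).
The dimension matrix has rank 2.
Independent dimensionless groups: 4 − 2 = 2.

2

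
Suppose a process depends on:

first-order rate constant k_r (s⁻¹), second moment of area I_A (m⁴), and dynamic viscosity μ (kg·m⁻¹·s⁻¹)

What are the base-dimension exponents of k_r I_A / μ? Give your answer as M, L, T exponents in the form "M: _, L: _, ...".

M: -1, L: 5, T: 0

Collect each base-dimension exponent across the product:
  M: (0) + (0) − (1) = -1
  L: (0) + (4) − (-1) = 5
  T: (-1) + (0) − (-1) = 0
So the dimensions are [M⁻¹ L⁵].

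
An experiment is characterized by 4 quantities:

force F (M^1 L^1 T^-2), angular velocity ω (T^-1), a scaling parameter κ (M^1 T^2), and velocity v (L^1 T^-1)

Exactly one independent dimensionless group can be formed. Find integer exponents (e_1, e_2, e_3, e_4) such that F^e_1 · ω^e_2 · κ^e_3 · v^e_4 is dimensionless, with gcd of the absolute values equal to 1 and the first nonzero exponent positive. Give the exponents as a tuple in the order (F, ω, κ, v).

M: e_1·(1) + e_2·(0) + e_3·(1) + e_4·(0) = 0
L: e_1·(1) + e_2·(0) + e_3·(0) + e_4·(1) = 0
T: e_1·(-2) + e_2·(-1) + e_3·(2) + e_4·(-1) = 0
Solving this homogeneous linear system for the smallest-integer solution (first nonzero entry positive) gives (1, -3, -1, -1).

(1, -3, -1, -1)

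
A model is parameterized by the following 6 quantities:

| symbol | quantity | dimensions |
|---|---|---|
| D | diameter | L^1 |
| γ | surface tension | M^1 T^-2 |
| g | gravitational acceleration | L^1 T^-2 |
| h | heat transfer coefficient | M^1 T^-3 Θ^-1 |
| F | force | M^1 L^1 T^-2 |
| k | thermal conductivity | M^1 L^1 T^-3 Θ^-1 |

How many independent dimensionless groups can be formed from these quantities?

2

There are 6 variables and 4 base dimensions (M, L, T, Θ).
The dimension matrix has rank 4.
Independent dimensionless groups: 6 − 4 = 2.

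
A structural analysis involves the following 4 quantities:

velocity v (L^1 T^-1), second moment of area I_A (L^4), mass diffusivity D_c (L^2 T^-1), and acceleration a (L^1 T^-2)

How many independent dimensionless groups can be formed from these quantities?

2

There are 4 variables and 2 base dimensions (L, T).
The dimension matrix has rank 2.
Independent dimensionless groups: 4 − 2 = 2.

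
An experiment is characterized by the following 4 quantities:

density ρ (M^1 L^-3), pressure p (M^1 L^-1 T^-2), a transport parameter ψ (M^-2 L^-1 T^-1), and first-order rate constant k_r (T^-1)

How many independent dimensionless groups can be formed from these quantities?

There are 4 variables and 3 base dimensions (M, L, T).
The dimension matrix has rank 3.
Independent dimensionless groups: 4 − 3 = 1.

1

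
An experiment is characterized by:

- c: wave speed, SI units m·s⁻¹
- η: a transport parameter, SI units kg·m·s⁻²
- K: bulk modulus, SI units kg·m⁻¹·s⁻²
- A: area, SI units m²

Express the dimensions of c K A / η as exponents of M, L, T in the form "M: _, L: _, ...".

Collect each base-dimension exponent across the product:
  M: (0) − (1) + (1) + (0) = 0
  L: (1) − (1) + (-1) + (2) = 1
  T: (-1) − (-2) + (-2) + (0) = -1
So the dimensions are [L T⁻¹].

M: 0, L: 1, T: -1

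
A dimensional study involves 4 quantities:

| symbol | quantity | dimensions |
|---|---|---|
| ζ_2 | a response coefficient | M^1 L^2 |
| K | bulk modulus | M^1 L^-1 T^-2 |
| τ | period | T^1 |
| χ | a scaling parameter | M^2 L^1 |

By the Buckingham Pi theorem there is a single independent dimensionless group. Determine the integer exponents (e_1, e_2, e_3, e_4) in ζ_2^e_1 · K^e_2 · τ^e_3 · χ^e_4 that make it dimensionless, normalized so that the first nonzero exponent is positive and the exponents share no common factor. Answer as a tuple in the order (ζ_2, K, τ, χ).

M: e_1·(1) + e_2·(1) + e_3·(0) + e_4·(2) = 0
L: e_1·(2) + e_2·(-1) + e_3·(0) + e_4·(1) = 0
T: e_1·(0) + e_2·(-2) + e_3·(1) + e_4·(0) = 0
Solving this homogeneous linear system for the smallest-integer solution (first nonzero entry positive) gives (1, 1, 2, -1).

(1, 1, 2, -1)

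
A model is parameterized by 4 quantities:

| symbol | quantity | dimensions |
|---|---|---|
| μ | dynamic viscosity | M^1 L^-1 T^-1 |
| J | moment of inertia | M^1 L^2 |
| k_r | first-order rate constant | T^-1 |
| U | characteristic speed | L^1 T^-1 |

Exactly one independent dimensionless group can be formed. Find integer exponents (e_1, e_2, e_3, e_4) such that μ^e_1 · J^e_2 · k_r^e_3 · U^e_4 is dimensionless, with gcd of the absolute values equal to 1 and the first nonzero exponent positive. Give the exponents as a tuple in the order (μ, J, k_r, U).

M: e_1·(1) + e_2·(1) + e_3·(0) + e_4·(0) = 0
L: e_1·(-1) + e_2·(2) + e_3·(0) + e_4·(1) = 0
T: e_1·(-1) + e_2·(0) + e_3·(-1) + e_4·(-1) = 0
Solving this homogeneous linear system for the smallest-integer solution (first nonzero entry positive) gives (1, -1, -4, 3).

(1, -1, -4, 3)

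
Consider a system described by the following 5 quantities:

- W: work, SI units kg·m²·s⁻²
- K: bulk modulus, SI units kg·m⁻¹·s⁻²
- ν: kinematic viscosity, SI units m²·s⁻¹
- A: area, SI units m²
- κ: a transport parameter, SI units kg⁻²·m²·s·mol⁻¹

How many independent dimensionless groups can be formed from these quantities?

There are 5 variables and 4 base dimensions (M, L, T, N).
The dimension matrix has rank 4.
Independent dimensionless groups: 5 − 4 = 1.

1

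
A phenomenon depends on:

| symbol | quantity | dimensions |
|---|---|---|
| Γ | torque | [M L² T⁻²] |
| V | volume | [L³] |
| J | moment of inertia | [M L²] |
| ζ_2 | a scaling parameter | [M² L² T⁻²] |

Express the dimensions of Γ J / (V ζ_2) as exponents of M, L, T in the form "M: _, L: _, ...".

Collect each base-dimension exponent across the product:
  M: (1) − (0) + (1) − (2) = 0
  L: (2) − (3) + (2) − (2) = -1
  T: (-2) − (0) + (0) − (-2) = 0
So the dimensions are [L⁻¹].

M: 0, L: -1, T: 0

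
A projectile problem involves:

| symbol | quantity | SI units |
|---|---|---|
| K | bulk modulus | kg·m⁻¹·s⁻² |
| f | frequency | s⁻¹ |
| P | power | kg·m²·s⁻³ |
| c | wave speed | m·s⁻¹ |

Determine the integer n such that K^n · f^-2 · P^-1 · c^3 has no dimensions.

Balance the M exponent: (1)·n from K, plus −2·(0) − (1) + 3·(0) = -1 from the rest, must sum to zero.
n − 1 = 0, so n = 1.

1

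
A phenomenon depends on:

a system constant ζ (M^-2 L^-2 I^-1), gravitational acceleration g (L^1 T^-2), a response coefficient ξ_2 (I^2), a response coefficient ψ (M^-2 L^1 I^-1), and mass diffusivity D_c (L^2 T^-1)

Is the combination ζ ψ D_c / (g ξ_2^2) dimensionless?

Sum the exponent of each base dimension across the product:
  M: [ζ]_M − [g]_M − 2·[ξ_2]_M + [ψ]_M + [D_c]_M = (-2) − (0) − 2·(0) + (-2) + (0) = -4
  L: [ζ]_L − [g]_L − 2·[ξ_2]_L + [ψ]_L + [D_c]_L = (-2) − (1) − 2·(0) + (1) + (2) = 0
  T: [ζ]_T − [g]_T − 2·[ξ_2]_T + [ψ]_T + [D_c]_T = (0) − (-2) − 2·(0) + (0) + (-1) = 1
  I: [ζ]_I − [g]_I − 2·[ξ_2]_I + [ψ]_I + [D_c]_I = (-1) − (0) − 2·(2) + (-1) + (0) = -6
Net dimensions [M⁻⁴ T I⁻⁶] ≠ [1] — not dimensionless.

no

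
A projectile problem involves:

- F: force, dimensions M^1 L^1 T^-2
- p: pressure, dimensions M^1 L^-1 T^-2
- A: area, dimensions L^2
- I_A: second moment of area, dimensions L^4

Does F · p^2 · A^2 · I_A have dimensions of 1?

no

Sum the exponent of each base dimension across the product:
  M: [F]_M + 2·[p]_M + 2·[A]_M + [I_A]_M = (1) + 2·(1) + 2·(0) + (0) = 3
  L: [F]_L + 2·[p]_L + 2·[A]_L + [I_A]_L = (1) + 2·(-1) + 2·(2) + (4) = 7
  T: [F]_T + 2·[p]_T + 2·[A]_T + [I_A]_T = (-2) + 2·(-2) + 2·(0) + (0) = -6
Net dimensions [M³ L⁷ T⁻⁶] ≠ [1] — not dimensionless.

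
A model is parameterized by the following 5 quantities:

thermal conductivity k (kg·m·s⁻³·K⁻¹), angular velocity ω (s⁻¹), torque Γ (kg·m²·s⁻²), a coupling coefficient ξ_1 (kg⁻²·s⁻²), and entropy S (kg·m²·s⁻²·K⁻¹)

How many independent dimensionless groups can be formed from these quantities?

There are 5 variables and 4 base dimensions (M, L, T, Θ).
The dimension matrix has rank 4.
Independent dimensionless groups: 5 − 4 = 1.

1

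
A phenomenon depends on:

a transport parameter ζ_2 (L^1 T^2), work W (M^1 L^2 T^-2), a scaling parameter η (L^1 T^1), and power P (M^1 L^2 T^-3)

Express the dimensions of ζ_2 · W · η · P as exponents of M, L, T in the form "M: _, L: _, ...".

M: 2, L: 6, T: -2

Collect each base-dimension exponent across the product:
  M: (0) + (1) + (0) + (1) = 2
  L: (1) + (2) + (1) + (2) = 6
  T: (2) + (-2) + (1) + (-3) = -2
So the dimensions are [M² L⁶ T⁻²].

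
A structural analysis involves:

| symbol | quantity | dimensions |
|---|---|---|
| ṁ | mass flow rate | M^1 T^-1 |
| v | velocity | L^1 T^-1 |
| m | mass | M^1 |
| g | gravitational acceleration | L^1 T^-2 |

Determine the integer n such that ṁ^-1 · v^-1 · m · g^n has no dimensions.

Balance the L exponent: (1)·n from g, plus −(0) − (1) + (0) = -1 from the rest, must sum to zero.
n − 1 = 0, so n = 1.

1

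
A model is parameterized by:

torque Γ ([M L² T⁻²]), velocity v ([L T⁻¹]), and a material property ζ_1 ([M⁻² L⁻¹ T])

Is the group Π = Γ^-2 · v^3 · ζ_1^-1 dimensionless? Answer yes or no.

Sum the exponent of each base dimension across the product:
  M: −2·[Γ]_M + 3·[v]_M − [ζ_1]_M = −2·(1) + 3·(0) − (-2) = 0
  L: −2·[Γ]_L + 3·[v]_L − [ζ_1]_L = −2·(2) + 3·(1) − (-1) = 0
  T: −2·[Γ]_T + 3·[v]_T − [ζ_1]_T = −2·(-2) + 3·(-1) − (1) = 0
All base exponents vanish — dimensionless.

yes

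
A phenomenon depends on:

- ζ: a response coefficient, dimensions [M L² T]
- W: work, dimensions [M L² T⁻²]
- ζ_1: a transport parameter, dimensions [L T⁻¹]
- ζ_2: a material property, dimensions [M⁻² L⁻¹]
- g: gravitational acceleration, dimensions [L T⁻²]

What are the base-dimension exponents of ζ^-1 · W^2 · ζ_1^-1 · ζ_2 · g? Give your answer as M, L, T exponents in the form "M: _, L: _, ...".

Collect each base-dimension exponent across the product:
  M: −(1) + 2·(1) − (0) + (-2) + (0) = -1
  L: −(2) + 2·(2) − (1) + (-1) + (1) = 1
  T: −(1) + 2·(-2) − (-1) + (0) + (-2) = -6
So the dimensions are [M⁻¹ L T⁻⁶].

M: -1, L: 1, T: -6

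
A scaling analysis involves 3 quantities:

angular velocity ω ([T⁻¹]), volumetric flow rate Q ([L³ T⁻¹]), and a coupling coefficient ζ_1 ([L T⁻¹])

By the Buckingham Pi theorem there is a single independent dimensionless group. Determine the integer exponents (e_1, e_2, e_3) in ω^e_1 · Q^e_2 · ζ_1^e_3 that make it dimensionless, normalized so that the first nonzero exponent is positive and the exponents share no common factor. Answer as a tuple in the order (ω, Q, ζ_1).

L: e_1·(0) + e_2·(3) + e_3·(1) = 0
T: e_1·(-1) + e_2·(-1) + e_3·(-1) = 0
Solving this homogeneous linear system for the smallest-integer solution (first nonzero entry positive) gives (2, 1, -3).

(2, 1, -3)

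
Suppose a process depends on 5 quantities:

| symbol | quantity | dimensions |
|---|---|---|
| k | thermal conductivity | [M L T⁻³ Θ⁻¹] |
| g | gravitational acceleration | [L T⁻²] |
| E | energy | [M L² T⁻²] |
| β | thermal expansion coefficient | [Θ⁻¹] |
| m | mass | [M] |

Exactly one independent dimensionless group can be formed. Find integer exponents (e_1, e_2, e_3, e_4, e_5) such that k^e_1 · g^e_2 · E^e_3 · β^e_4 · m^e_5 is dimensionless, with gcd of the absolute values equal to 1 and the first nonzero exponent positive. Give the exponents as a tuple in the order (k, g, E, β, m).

M: e_1·(1) + e_2·(0) + e_3·(1) + e_4·(0) + e_5·(1) = 0
L: e_1·(1) + e_2·(1) + e_3·(2) + e_4·(0) + e_5·(0) = 0
T: e_1·(-3) + e_2·(-2) + e_3·(-2) + e_4·(0) + e_5·(0) = 0
Θ: e_1·(-1) + e_2·(0) + e_3·(0) + e_4·(-1) + e_5·(0) = 0
Solving this homogeneous linear system for the smallest-integer solution (first nonzero entry positive) gives (2, -4, 1, -2, -3).

(2, -4, 1, -2, -3)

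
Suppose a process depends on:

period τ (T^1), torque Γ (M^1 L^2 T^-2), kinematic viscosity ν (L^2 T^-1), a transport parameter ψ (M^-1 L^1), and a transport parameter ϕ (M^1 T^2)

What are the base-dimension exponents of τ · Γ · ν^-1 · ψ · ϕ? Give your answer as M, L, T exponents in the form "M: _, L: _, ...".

Collect each base-dimension exponent across the product:
  M: (0) + (1) − (0) + (-1) + (1) = 1
  L: (0) + (2) − (2) + (1) + (0) = 1
  T: (1) + (-2) − (-1) + (0) + (2) = 2
So the dimensions are [M L T²].

M: 1, L: 1, T: 2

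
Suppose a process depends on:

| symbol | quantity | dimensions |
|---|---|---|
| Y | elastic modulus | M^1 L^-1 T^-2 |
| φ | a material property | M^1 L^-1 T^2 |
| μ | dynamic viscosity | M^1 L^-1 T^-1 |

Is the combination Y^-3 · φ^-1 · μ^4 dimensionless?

Sum the exponent of each base dimension across the product:
  M: −3·[Y]_M − [φ]_M + 4·[μ]_M = −3·(1) − (1) + 4·(1) = 0
  L: −3·[Y]_L − [φ]_L + 4·[μ]_L = −3·(-1) − (-1) + 4·(-1) = 0
  T: −3·[Y]_T − [φ]_T + 4·[μ]_T = −3·(-2) − (2) + 4·(-1) = 0
All base exponents vanish — dimensionless.

yes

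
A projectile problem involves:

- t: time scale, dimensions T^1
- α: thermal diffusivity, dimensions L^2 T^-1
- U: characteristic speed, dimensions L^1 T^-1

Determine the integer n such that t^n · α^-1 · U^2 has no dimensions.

1

Balance the T exponent: (1)·n from t, plus −(-1) + 2·(-1) = -1 from the rest, must sum to zero.
n − 1 = 0, so n = 1.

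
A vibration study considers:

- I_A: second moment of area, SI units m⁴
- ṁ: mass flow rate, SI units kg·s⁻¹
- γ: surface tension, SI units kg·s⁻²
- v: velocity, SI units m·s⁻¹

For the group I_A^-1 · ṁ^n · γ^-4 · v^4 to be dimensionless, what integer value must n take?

Balance the M exponent: (1)·n from ṁ, plus −(0) − 4·(1) + 4·(0) = -4 from the rest, must sum to zero.
n − 4 = 0, so n = 4.

4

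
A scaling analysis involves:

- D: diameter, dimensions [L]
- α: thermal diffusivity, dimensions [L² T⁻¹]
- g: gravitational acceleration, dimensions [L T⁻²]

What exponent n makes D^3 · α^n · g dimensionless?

-2

Balance the L exponent: (2)·n from α, plus 3·(1) + (1) = 4 from the rest, must sum to zero.
2n + 4 = 0, so n = -2.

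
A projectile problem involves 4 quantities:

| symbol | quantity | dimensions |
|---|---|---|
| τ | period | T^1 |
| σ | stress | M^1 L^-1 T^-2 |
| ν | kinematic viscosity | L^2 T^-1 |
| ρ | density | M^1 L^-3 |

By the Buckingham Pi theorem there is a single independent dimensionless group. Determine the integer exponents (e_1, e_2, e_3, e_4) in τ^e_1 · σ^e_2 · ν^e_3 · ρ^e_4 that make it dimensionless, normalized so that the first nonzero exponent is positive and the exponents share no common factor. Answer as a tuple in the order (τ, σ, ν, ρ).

M: e_1·(0) + e_2·(1) + e_3·(0) + e_4·(1) = 0
L: e_1·(0) + e_2·(-1) + e_3·(2) + e_4·(-3) = 0
T: e_1·(1) + e_2·(-2) + e_3·(-1) + e_4·(0) = 0
Solving this homogeneous linear system for the smallest-integer solution (first nonzero entry positive) gives (1, 1, -1, -1).

(1, 1, -1, -1)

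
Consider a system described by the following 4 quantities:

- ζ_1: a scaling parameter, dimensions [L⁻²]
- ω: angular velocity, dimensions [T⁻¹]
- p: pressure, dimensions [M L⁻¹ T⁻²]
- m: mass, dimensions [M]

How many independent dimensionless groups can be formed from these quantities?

1

There are 4 variables and 3 base dimensions (M, L, T).
The dimension matrix has rank 3.
Independent dimensionless groups: 4 − 3 = 1.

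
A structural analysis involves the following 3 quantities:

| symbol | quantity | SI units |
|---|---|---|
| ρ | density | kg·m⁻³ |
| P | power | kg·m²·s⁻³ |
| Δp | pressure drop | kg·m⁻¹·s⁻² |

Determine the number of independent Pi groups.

0

There are 3 variables and 3 base dimensions (M, L, T).
The dimension matrix has rank 3.
Independent dimensionless groups: 3 − 3 = 0.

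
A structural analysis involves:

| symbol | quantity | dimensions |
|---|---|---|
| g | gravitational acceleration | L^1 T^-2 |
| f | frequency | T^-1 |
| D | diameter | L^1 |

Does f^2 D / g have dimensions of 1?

Sum the exponent of each base dimension across the product:
  M: −[g]_M + 2·[f]_M + [D]_M = −(0) + 2·(0) + (0) = 0
  L: −[g]_L + 2·[f]_L + [D]_L = −(1) + 2·(0) + (1) = 0
  T: −[g]_T + 2·[f]_T + [D]_T = −(-2) + 2·(-1) + (0) = 0
All base exponents vanish — dimensionless.

yes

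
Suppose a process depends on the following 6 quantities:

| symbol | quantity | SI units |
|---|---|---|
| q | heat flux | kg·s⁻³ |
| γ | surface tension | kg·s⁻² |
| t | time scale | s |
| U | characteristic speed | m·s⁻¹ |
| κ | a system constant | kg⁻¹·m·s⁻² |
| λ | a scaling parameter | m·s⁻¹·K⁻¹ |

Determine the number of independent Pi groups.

2

There are 6 variables and 4 base dimensions (M, L, T, Θ).
The dimension matrix has rank 4.
Independent dimensionless groups: 6 − 4 = 2.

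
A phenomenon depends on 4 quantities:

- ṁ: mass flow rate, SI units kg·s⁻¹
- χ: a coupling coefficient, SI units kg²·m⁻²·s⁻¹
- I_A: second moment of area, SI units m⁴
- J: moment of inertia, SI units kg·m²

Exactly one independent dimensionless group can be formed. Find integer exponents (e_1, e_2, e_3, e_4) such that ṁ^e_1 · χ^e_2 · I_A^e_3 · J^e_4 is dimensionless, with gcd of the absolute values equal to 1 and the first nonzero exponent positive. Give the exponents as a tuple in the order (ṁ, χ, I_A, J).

M: e_1·(1) + e_2·(2) + e_3·(0) + e_4·(1) = 0
L: e_1·(0) + e_2·(-2) + e_3·(4) + e_4·(2) = 0
T: e_1·(-1) + e_2·(-1) + e_3·(0) + e_4·(0) = 0
Solving this homogeneous linear system for the smallest-integer solution (first nonzero entry positive) gives (1, -1, -1, 1).

(1, -1, -1, 1)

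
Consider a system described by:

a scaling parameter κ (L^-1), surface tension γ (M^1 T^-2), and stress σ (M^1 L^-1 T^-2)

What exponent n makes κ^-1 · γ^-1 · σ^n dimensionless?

Balance the M exponent: (1)·n from σ, plus −(0) − (1) = -1 from the rest, must sum to zero.
n − 1 = 0, so n = 1.

1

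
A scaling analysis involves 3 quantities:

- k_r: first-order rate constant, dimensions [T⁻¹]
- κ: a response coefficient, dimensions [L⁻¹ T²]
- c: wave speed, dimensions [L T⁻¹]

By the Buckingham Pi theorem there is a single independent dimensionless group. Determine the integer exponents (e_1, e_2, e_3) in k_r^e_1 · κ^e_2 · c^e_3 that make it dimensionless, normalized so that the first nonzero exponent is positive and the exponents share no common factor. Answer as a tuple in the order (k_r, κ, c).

L: e_1·(0) + e_2·(-1) + e_3·(1) = 0
T: e_1·(-1) + e_2·(2) + e_3·(-1) = 0
Solving this homogeneous linear system for the smallest-integer solution (first nonzero entry positive) gives (1, 1, 1).

(1, 1, 1)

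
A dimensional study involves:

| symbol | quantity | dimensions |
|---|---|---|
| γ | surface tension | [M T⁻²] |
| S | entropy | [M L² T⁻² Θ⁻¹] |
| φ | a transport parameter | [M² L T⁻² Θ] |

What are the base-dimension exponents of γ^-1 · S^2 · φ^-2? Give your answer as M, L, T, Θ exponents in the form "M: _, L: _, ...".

Collect each base-dimension exponent across the product:
  M: −(1) + 2·(1) − 2·(2) = -3
  L: −(0) + 2·(2) − 2·(1) = 2
  T: −(-2) + 2·(-2) − 2·(-2) = 2
  Θ: −(0) + 2·(-1) − 2·(1) = -4
So the dimensions are [M⁻³ L² T² Θ⁻⁴].

M: -3, L: 2, T: 2, Θ: -4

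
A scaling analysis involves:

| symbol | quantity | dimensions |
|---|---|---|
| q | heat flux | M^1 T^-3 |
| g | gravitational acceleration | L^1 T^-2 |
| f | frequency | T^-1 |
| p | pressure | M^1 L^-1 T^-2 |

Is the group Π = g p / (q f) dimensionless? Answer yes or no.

yes

Sum the exponent of each base dimension across the product:
  M: −[q]_M + [g]_M − [f]_M + [p]_M = −(1) + (0) − (0) + (1) = 0
  L: −[q]_L + [g]_L − [f]_L + [p]_L = −(0) + (1) − (0) + (-1) = 0
  T: −[q]_T + [g]_T − [f]_T + [p]_T = −(-3) + (-2) − (-1) + (-2) = 0
  I: −[q]_I + [g]_I − [f]_I + [p]_I = −(0) + (0) − (0) + (0) = 0
All base exponents vanish — dimensionless.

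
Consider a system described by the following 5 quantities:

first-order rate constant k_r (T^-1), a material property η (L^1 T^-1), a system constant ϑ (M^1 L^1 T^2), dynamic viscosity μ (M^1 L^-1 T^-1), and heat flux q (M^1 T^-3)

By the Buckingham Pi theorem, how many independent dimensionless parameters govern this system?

2

There are 5 variables and 3 base dimensions (M, L, T).
The dimension matrix has rank 3.
Independent dimensionless groups: 5 − 3 = 2.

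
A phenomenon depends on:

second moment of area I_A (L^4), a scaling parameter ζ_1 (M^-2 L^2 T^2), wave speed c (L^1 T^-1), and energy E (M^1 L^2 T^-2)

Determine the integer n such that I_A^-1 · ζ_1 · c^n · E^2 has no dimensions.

-2

Balance the L exponent: (1)·n from c, plus −(4) + (2) + 2·(2) = 2 from the rest, must sum to zero.
n + 2 = 0, so n = -2.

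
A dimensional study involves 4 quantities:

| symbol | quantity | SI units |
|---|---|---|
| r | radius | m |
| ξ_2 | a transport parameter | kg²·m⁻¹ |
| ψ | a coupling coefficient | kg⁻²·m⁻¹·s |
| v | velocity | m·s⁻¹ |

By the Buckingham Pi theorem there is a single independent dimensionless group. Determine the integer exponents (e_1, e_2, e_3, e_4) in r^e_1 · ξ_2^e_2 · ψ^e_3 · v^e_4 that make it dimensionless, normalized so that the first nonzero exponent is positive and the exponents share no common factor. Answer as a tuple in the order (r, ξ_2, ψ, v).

(1, 1, 1, 1)

M: e_1·(0) + e_2·(2) + e_3·(-2) + e_4·(0) = 0
L: e_1·(1) + e_2·(-1) + e_3·(-1) + e_4·(1) = 0
T: e_1·(0) + e_2·(0) + e_3·(1) + e_4·(-1) = 0
Solving this homogeneous linear system for the smallest-integer solution (first nonzero entry positive) gives (1, 1, 1, 1).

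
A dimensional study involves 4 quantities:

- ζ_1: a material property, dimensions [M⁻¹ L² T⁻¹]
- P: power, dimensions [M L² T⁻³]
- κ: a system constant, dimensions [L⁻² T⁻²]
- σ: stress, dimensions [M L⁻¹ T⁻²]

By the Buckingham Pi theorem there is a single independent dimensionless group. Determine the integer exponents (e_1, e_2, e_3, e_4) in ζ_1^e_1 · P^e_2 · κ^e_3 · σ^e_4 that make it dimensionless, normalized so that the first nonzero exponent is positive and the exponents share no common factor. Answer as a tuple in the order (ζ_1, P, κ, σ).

(1, -1, -1, 2)

M: e_1·(-1) + e_2·(1) + e_3·(0) + e_4·(1) = 0
L: e_1·(2) + e_2·(2) + e_3·(-2) + e_4·(-1) = 0
T: e_1·(-1) + e_2·(-3) + e_3·(-2) + e_4·(-2) = 0
Solving this homogeneous linear system for the smallest-integer solution (first nonzero entry positive) gives (1, -1, -1, 2).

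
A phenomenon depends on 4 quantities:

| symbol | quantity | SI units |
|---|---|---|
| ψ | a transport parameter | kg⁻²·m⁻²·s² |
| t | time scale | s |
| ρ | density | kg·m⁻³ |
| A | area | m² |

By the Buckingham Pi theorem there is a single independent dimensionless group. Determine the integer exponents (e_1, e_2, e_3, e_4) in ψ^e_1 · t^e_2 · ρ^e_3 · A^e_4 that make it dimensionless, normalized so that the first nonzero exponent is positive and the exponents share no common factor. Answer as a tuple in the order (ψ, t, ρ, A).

(1, -2, 2, 4)

M: e_1·(-2) + e_2·(0) + e_3·(1) + e_4·(0) = 0
L: e_1·(-2) + e_2·(0) + e_3·(-3) + e_4·(2) = 0
T: e_1·(2) + e_2·(1) + e_3·(0) + e_4·(0) = 0
Solving this homogeneous linear system for the smallest-integer solution (first nonzero entry positive) gives (1, -2, 2, 4).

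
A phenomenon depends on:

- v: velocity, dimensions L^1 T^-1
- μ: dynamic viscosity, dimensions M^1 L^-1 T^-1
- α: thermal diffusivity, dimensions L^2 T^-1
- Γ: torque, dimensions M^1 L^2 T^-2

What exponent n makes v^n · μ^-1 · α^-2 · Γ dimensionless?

Balance the L exponent: (1)·n from v, plus −(-1) − 2·(2) + (2) = -1 from the rest, must sum to zero.
n − 1 = 0, so n = 1.

1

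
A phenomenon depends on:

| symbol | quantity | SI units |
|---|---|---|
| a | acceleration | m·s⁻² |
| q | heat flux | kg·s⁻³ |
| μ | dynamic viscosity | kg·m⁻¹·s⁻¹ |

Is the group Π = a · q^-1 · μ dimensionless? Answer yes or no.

Sum the exponent of each base dimension across the product:
  M: [a]_M − [q]_M + [μ]_M = (0) − (1) + (1) = 0
  L: [a]_L − [q]_L + [μ]_L = (1) − (0) + (-1) = 0
  T: [a]_T − [q]_T + [μ]_T = (-2) − (-3) + (-1) = 0
All base exponents vanish — dimensionless.

yes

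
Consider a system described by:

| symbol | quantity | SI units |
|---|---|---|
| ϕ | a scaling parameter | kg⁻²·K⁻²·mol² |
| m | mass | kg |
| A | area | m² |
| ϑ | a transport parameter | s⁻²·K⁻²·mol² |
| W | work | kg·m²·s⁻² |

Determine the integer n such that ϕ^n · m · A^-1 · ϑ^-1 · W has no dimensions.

Balance the M exponent: (-2)·n from ϕ, plus (1) − (0) − (0) + (1) = 2 from the rest, must sum to zero.
-2n + 2 = 0, so n = 1.

1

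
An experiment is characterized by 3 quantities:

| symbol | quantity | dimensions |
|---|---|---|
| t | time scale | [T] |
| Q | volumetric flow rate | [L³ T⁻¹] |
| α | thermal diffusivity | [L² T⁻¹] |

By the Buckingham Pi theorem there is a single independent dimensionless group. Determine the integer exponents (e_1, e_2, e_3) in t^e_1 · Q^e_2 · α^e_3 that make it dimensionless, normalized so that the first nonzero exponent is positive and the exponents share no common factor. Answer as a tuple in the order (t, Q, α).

L: e_1·(0) + e_2·(3) + e_3·(2) = 0
T: e_1·(1) + e_2·(-1) + e_3·(-1) = 0
Solving this homogeneous linear system for the smallest-integer solution (first nonzero entry positive) gives (1, -2, 3).

(1, -2, 3)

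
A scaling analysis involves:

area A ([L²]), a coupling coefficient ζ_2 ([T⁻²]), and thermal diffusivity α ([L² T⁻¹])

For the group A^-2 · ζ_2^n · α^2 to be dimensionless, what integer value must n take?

-1

Balance the T exponent: (-2)·n from ζ_2, plus −2·(0) + 2·(-1) = -2 from the rest, must sum to zero.
-2n − 2 = 0, so n = -1.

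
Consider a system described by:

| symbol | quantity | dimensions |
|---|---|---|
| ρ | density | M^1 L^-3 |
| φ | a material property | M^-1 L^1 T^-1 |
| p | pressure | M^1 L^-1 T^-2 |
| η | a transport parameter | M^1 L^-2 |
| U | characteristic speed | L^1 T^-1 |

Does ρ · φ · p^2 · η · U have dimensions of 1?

no

Sum the exponent of each base dimension across the product:
  M: [ρ]_M + [φ]_M + 2·[p]_M + [η]_M + [U]_M = (1) + (-1) + 2·(1) + (1) + (0) = 3
  L: [ρ]_L + [φ]_L + 2·[p]_L + [η]_L + [U]_L = (-3) + (1) + 2·(-1) + (-2) + (1) = -5
  T: [ρ]_T + [φ]_T + 2·[p]_T + [η]_T + [U]_T = (0) + (-1) + 2·(-2) + (0) + (-1) = -6
Net dimensions [M³ L⁻⁵ T⁻⁶] ≠ [1] — not dimensionless.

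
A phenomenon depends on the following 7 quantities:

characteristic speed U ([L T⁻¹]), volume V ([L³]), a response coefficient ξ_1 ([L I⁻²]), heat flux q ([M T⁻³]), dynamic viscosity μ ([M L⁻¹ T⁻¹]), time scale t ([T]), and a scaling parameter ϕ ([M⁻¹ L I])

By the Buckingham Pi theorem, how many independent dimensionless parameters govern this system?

There are 7 variables and 4 base dimensions (M, L, T, I).
The dimension matrix has rank 4.
Independent dimensionless groups: 7 − 4 = 3.

3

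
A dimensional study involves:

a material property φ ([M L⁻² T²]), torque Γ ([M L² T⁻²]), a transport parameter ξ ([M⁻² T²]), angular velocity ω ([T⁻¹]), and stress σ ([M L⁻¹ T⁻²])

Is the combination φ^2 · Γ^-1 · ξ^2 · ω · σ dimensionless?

no

Sum the exponent of each base dimension across the product:
  M: 2·[φ]_M − [Γ]_M + 2·[ξ]_M + [ω]_M + [σ]_M = 2·(1) − (1) + 2·(-2) + (0) + (1) = -2
  L: 2·[φ]_L − [Γ]_L + 2·[ξ]_L + [ω]_L + [σ]_L = 2·(-2) − (2) + 2·(0) + (0) + (-1) = -7
  T: 2·[φ]_T − [Γ]_T + 2·[ξ]_T + [ω]_T + [σ]_T = 2·(2) − (-2) + 2·(2) + (-1) + (-2) = 7
Net dimensions [M⁻² L⁻⁷ T⁷] ≠ [1] — not dimensionless.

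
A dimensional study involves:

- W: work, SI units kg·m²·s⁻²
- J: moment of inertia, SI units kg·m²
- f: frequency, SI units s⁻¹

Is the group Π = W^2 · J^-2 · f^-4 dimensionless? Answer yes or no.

yes

Sum the exponent of each base dimension across the product:
  M: 2·[W]_M − 2·[J]_M − 4·[f]_M = 2·(1) − 2·(1) − 4·(0) = 0
  L: 2·[W]_L − 2·[J]_L − 4·[f]_L = 2·(2) − 2·(2) − 4·(0) = 0
  T: 2·[W]_T − 2·[J]_T − 4·[f]_T = 2·(-2) − 2·(0) − 4·(-1) = 0
All base exponents vanish — dimensionless.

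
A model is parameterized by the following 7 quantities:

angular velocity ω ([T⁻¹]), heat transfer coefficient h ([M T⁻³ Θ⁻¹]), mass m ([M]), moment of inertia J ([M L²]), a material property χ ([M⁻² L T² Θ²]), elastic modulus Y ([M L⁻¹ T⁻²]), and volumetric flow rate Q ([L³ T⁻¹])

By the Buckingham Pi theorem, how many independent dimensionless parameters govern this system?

3

There are 7 variables and 4 base dimensions (M, L, T, Θ).
The dimension matrix has rank 4.
Independent dimensionless groups: 7 − 4 = 3.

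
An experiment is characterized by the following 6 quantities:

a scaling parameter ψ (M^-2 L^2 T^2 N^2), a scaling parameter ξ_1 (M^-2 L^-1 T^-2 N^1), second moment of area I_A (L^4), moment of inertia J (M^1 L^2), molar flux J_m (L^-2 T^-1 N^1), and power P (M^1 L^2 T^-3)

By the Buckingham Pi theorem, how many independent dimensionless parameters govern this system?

2

There are 6 variables and 4 base dimensions (M, L, T, N).
The dimension matrix has rank 4.
Independent dimensionless groups: 6 − 4 = 2.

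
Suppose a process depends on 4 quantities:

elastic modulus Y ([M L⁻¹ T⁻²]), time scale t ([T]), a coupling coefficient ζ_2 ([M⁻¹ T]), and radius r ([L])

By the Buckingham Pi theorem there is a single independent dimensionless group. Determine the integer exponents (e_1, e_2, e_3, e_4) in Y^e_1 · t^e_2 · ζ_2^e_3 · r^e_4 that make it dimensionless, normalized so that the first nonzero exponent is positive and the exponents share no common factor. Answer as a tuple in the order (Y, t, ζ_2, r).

M: e_1·(1) + e_2·(0) + e_3·(-1) + e_4·(0) = 0
L: e_1·(-1) + e_2·(0) + e_3·(0) + e_4·(1) = 0
T: e_1·(-2) + e_2·(1) + e_3·(1) + e_4·(0) = 0
Solving this homogeneous linear system for the smallest-integer solution (first nonzero entry positive) gives (1, 1, 1, 1).

(1, 1, 1, 1)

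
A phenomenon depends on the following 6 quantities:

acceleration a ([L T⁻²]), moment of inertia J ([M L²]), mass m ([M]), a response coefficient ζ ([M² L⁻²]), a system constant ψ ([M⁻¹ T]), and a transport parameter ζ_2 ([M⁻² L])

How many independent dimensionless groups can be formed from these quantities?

3

There are 6 variables and 3 base dimensions (M, L, T).
The dimension matrix has rank 3.
Independent dimensionless groups: 6 − 3 = 3.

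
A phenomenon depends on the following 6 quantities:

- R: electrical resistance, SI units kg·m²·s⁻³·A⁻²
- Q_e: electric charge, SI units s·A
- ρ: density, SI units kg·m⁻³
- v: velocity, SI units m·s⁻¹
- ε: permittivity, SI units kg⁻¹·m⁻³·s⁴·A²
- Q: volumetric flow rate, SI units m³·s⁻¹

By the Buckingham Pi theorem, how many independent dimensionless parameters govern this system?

There are 6 variables and 4 base dimensions (M, L, T, I).
The dimension matrix has rank 4.
Independent dimensionless groups: 6 − 4 = 2.

2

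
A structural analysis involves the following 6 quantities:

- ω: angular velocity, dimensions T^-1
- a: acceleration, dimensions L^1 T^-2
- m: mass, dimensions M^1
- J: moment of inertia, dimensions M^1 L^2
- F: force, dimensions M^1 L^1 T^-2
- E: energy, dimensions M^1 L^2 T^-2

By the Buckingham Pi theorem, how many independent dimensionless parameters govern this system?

There are 6 variables and 3 base dimensions (M, L, T).
The dimension matrix has rank 3.
Independent dimensionless groups: 6 − 3 = 3.

3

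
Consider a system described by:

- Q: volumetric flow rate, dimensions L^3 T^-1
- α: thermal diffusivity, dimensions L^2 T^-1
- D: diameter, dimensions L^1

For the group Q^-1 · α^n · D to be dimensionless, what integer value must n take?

Balance the L exponent: (2)·n from α, plus −(3) + (1) = -2 from the rest, must sum to zero.
2n − 2 = 0, so n = 1.

1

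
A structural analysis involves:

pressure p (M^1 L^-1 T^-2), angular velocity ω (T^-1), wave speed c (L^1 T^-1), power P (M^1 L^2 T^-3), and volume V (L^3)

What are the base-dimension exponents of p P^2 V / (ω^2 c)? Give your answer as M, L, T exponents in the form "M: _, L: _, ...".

M: 3, L: 5, T: -5

Collect each base-dimension exponent across the product:
  M: (1) − 2·(0) − (0) + 2·(1) + (0) = 3
  L: (-1) − 2·(0) − (1) + 2·(2) + (3) = 5
  T: (-2) − 2·(-1) − (-1) + 2·(-3) + (0) = -5
So the dimensions are [M³ L⁵ T⁻⁵].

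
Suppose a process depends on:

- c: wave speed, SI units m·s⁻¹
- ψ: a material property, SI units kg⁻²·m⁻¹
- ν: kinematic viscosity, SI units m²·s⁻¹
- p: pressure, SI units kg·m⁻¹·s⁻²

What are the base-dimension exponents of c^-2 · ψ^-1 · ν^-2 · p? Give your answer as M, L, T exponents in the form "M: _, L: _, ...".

M: 3, L: -6, T: 2

Collect each base-dimension exponent across the product:
  M: −2·(0) − (-2) − 2·(0) + (1) = 3
  L: −2·(1) − (-1) − 2·(2) + (-1) = -6
  T: −2·(-1) − (0) − 2·(-1) + (-2) = 2
So the dimensions are [M³ L⁻⁶ T²].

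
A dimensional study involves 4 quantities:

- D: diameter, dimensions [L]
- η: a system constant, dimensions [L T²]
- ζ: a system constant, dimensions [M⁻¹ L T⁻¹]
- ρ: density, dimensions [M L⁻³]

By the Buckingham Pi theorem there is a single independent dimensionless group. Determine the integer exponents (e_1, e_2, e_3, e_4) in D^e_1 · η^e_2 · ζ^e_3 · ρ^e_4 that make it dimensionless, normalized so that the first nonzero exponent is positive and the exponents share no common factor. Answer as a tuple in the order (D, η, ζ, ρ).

(3, 1, 2, 2)

M: e_1·(0) + e_2·(0) + e_3·(-1) + e_4·(1) = 0
L: e_1·(1) + e_2·(1) + e_3·(1) + e_4·(-3) = 0
T: e_1·(0) + e_2·(2) + e_3·(-1) + e_4·(0) = 0
Solving this homogeneous linear system for the smallest-integer solution (first nonzero entry positive) gives (3, 1, 2, 2).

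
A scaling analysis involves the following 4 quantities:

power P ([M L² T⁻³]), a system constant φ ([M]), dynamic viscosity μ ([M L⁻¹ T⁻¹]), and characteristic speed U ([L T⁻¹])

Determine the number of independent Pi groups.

1

There are 4 variables and 3 base dimensions (M, L, T).
The dimension matrix has rank 3.
Independent dimensionless groups: 4 − 3 = 1.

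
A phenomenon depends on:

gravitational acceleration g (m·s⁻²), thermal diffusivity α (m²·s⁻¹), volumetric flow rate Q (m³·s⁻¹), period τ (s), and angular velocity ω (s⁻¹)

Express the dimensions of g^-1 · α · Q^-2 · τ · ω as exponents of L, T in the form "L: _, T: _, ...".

L: -5, T: 3

Collect each base-dimension exponent across the product:
  L: −(1) + (2) − 2·(3) + (0) + (0) = -5
  T: −(-2) + (-1) − 2·(-1) + (1) + (-1) = 3
So the dimensions are [L⁻⁵ T³].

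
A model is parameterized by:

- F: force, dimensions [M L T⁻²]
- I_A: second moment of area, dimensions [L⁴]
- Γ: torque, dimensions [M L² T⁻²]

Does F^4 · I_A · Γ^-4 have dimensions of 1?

Sum the exponent of each base dimension across the product:
  M: 4·[F]_M + [I_A]_M − 4·[Γ]_M = 4·(1) + (0) − 4·(1) = 0
  L: 4·[F]_L + [I_A]_L − 4·[Γ]_L = 4·(1) + (4) − 4·(2) = 0
  T: 4·[F]_T + [I_A]_T − 4·[Γ]_T = 4·(-2) + (0) − 4·(-2) = 0
  Θ: 4·[F]_Θ + [I_A]_Θ − 4·[Γ]_Θ = 4·(0) + (0) − 4·(0) = 0
All base exponents vanish — dimensionless.

yes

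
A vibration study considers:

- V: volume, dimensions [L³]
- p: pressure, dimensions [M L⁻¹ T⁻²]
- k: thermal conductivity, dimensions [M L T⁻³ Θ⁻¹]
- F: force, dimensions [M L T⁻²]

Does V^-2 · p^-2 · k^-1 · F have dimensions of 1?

no

Sum the exponent of each base dimension across the product:
  M: −2·[V]_M − 2·[p]_M − [k]_M + [F]_M = −2·(0) − 2·(1) − (1) + (1) = -2
  L: −2·[V]_L − 2·[p]_L − [k]_L + [F]_L = −2·(3) − 2·(-1) − (1) + (1) = -4
  T: −2·[V]_T − 2·[p]_T − [k]_T + [F]_T = −2·(0) − 2·(-2) − (-3) + (-2) = 5
  Θ: −2·[V]_Θ − 2·[p]_Θ − [k]_Θ + [F]_Θ = −2·(0) − 2·(0) − (-1) + (0) = 1
Net dimensions [M⁻² L⁻⁴ T⁵ Θ] ≠ [1] — not dimensionless.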